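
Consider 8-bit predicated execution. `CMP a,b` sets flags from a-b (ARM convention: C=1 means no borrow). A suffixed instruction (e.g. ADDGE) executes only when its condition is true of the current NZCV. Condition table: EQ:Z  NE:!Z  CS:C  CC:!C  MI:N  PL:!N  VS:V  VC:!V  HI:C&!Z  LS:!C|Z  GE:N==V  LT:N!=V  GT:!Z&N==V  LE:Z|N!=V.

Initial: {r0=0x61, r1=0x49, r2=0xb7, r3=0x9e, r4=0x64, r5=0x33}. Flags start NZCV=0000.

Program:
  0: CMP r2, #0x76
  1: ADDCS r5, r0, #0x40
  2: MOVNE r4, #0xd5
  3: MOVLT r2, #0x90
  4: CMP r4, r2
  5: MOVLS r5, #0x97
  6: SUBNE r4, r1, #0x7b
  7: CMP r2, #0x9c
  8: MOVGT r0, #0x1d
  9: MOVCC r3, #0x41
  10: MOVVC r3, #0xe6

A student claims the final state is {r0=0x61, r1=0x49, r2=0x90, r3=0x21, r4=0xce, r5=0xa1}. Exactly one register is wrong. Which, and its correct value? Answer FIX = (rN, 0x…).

FIX = (r3, 0xe6)

0: ✓ CMP  NZCV=0011
1: ✓ ADDCS  r5←0xa1
2: ✓ MOVNE  r4←0xd5
3: ✓ MOVLT  r2←0x90
4: ✓ CMP  NZCV=0010
5: · MOVLS
6: ✓ SUBNE  r4←0xce
7: ✓ CMP  NZCV=1000
8: · MOVGT
9: ✓ MOVCC  r3←0x41
10: ✓ MOVVC  r3←0xe6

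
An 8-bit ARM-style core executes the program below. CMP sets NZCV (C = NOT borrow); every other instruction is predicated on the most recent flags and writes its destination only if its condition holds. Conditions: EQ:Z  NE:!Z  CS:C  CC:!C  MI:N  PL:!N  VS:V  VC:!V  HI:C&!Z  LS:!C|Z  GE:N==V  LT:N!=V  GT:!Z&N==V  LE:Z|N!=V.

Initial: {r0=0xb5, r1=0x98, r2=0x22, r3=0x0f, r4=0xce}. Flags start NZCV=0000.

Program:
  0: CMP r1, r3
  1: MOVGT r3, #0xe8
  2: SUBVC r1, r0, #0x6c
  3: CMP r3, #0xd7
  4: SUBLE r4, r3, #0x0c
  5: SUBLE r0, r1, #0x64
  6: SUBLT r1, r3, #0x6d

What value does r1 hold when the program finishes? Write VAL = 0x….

VAL = 0x49

[0] flags=1010 → (cmp)
[1] flags=1010 GT?F → skip
[2] flags=1010 VC?T → r1=0x49
[3] flags=0000 → (cmp)
[4] flags=0000 LE?F → skip
[5] flags=0000 LE?F → skip
[6] flags=0000 LT?F → skip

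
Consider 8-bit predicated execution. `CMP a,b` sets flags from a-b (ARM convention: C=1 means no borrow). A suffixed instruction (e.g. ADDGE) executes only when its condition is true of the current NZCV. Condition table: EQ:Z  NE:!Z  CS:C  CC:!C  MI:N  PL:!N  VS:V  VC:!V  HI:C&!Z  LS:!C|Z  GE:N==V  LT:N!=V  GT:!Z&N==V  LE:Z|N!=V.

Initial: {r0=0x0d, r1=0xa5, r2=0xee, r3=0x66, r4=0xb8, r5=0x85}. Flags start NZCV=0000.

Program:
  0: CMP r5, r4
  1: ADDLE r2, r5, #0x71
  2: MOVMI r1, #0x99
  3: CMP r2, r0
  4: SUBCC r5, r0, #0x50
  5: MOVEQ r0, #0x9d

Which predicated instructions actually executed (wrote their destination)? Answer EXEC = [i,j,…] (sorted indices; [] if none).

EXEC = [1,2]

0: ✓ CMP  NZCV=1000
1: ✓ ADDLE  r2←0xf6
2: ✓ MOVMI  r1←0x99
3: ✓ CMP  NZCV=1010
4: · SUBCC
5: · MOVEQ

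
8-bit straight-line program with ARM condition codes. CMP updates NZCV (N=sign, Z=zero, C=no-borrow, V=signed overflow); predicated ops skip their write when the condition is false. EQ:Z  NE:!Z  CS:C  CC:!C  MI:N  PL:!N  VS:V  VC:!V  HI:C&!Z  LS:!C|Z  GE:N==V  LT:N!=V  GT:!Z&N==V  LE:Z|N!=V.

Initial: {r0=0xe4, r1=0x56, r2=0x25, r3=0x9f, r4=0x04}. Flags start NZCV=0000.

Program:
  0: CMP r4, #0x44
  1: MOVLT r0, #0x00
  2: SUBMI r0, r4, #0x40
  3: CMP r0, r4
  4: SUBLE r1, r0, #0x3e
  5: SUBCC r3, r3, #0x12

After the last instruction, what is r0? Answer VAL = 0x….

[0] flags=1000 → (cmp)
[1] flags=1000 LT?T → r0=0x00
[2] flags=1000 MI?T → r0=0xc4
[3] flags=1010 → (cmp)
[4] flags=1010 LE?T → r1=0x86
[5] flags=1010 CC?F → skip

VAL = 0xc4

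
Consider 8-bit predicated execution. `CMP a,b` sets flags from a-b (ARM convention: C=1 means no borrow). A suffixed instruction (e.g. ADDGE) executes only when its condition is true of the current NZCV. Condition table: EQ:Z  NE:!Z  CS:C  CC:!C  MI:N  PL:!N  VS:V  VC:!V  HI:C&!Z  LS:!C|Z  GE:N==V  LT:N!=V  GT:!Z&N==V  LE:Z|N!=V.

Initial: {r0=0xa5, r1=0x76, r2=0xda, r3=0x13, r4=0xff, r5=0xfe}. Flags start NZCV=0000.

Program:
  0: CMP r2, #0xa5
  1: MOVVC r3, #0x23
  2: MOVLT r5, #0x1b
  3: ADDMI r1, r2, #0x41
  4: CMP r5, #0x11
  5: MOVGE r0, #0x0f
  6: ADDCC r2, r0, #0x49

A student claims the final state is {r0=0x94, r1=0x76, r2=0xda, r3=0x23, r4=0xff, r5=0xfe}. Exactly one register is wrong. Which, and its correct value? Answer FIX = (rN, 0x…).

0: ✓ CMP  NZCV=0010
1: ✓ MOVVC  r3←0x23
2: · MOVLT
3: · ADDMI
4: ✓ CMP  NZCV=1010
5: · MOVGE
6: · ADDCC

FIX = (r0, 0xa5)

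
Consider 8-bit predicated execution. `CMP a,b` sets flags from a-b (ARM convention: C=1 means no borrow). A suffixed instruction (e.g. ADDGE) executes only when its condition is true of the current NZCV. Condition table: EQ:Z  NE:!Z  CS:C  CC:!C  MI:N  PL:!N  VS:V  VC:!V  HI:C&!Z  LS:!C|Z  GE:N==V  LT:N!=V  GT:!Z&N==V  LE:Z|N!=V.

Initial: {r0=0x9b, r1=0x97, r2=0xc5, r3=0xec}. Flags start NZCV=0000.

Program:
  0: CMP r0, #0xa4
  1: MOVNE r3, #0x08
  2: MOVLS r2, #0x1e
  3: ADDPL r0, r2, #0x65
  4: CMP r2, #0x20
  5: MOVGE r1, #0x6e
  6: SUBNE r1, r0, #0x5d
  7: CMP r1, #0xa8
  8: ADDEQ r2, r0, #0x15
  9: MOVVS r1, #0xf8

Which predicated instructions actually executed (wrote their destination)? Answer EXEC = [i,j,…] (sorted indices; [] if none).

[0] flags=1000 → (cmp)
[1] flags=1000 NE?T → r3=0x08
[2] flags=1000 LS?T → r2=0x1e
[3] flags=1000 PL?F → skip
[4] flags=1000 → (cmp)
[5] flags=1000 GE?F → skip
[6] flags=1000 NE?T → r1=0x3e
[7] flags=1001 → (cmp)
[8] flags=1001 EQ?F → skip
[9] flags=1001 VS?T → r1=0xf8

EXEC = [1,2,6,9]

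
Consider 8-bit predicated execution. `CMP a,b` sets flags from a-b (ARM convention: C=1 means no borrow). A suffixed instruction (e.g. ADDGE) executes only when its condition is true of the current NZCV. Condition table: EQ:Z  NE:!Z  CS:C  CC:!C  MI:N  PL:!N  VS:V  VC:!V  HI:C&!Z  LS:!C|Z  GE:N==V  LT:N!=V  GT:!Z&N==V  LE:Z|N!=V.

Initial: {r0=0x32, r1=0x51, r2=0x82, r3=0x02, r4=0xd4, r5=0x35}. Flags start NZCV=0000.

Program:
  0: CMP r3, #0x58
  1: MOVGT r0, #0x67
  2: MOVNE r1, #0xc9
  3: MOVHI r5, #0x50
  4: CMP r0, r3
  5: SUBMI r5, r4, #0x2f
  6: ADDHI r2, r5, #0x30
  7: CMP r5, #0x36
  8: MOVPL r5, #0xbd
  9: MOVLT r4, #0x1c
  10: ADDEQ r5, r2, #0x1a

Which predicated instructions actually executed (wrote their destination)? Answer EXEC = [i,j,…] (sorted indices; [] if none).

EXEC = [2,6,9]

0: ✓ CMP  NZCV=1000
1: · MOVGT
2: ✓ MOVNE  r1←0xc9
3: · MOVHI
4: ✓ CMP  NZCV=0010
5: · SUBMI
6: ✓ ADDHI  r2←0x65
7: ✓ CMP  NZCV=1000
8: · MOVPL
9: ✓ MOVLT  r4←0x1c
10: · ADDEQ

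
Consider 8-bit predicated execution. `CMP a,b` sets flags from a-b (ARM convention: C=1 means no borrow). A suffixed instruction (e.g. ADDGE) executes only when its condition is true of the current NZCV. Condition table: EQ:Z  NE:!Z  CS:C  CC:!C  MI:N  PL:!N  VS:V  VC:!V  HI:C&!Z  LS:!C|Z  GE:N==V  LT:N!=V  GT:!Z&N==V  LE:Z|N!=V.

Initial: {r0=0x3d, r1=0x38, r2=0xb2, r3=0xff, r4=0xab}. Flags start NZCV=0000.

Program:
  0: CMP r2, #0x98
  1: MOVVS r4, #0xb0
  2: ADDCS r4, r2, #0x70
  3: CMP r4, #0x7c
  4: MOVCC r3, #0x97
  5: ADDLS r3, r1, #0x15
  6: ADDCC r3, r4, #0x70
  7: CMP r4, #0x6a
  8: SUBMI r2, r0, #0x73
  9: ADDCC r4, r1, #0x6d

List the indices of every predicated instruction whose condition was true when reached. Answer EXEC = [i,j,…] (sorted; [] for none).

[0] flags=0010 → (cmp)
[1] flags=0010 VS?F → skip
[2] flags=0010 CS?T → r4=0x22
[3] flags=1000 → (cmp)
[4] flags=1000 CC?T → r3=0x97
[5] flags=1000 LS?T → r3=0x4d
[6] flags=1000 CC?T → r3=0x92
[7] flags=1000 → (cmp)
[8] flags=1000 MI?T → r2=0xca
[9] flags=1000 CC?T → r4=0xa5

EXEC = [2,4,5,6,8,9]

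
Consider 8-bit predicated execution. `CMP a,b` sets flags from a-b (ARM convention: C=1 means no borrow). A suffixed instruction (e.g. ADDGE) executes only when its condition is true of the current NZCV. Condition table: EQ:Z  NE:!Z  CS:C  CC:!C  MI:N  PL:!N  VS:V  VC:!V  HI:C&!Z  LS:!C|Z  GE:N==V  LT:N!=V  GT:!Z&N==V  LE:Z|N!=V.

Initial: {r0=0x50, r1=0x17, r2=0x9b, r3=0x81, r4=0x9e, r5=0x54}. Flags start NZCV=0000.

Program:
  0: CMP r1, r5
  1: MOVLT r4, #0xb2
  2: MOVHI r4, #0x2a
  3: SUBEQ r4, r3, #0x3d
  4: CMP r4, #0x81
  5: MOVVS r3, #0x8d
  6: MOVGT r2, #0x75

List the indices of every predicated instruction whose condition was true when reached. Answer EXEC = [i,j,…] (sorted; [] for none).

EXEC = [1,6]

0: ✓ CMP  NZCV=1000
1: ✓ MOVLT  r4←0xb2
2: · MOVHI
3: · SUBEQ
4: ✓ CMP  NZCV=0010
5: · MOVVS
6: ✓ MOVGT  r2←0x75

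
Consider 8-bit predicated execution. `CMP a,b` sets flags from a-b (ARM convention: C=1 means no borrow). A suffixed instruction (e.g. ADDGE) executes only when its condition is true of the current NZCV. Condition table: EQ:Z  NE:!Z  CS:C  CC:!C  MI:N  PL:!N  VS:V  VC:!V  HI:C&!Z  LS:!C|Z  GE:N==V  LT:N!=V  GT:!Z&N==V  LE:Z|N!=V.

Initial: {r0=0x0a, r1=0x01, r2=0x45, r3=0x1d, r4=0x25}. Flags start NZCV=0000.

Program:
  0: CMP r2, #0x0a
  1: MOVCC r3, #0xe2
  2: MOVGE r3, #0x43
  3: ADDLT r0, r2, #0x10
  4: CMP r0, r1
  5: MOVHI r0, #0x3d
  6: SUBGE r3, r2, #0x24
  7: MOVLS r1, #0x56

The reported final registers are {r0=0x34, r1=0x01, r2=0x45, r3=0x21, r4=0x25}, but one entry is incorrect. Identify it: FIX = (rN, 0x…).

FIX = (r0, 0x3d)

0: ✓ CMP  NZCV=0010
1: · MOVCC
2: ✓ MOVGE  r3←0x43
3: · ADDLT
4: ✓ CMP  NZCV=0010
5: ✓ MOVHI  r0←0x3d
6: ✓ SUBGE  r3←0x21
7: · MOVLS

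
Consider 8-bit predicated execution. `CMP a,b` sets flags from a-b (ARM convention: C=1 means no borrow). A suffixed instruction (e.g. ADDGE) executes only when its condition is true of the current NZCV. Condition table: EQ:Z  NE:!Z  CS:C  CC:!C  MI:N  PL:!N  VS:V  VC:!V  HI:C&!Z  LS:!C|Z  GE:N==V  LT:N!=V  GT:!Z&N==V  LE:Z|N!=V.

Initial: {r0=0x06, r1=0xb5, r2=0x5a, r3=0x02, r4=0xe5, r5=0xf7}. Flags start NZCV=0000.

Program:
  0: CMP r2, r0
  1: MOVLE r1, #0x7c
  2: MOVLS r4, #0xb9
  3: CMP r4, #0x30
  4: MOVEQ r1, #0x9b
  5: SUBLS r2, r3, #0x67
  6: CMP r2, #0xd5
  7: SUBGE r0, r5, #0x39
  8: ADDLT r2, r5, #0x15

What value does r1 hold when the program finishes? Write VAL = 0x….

[0] flags=0010 → (cmp)
[1] flags=0010 LE?F → skip
[2] flags=0010 LS?F → skip
[3] flags=1010 → (cmp)
[4] flags=1010 EQ?F → skip
[5] flags=1010 LS?F → skip
[6] flags=1001 → (cmp)
[7] flags=1001 GE?T → r0=0xbe
[8] flags=1001 LT?F → skip

VAL = 0xb5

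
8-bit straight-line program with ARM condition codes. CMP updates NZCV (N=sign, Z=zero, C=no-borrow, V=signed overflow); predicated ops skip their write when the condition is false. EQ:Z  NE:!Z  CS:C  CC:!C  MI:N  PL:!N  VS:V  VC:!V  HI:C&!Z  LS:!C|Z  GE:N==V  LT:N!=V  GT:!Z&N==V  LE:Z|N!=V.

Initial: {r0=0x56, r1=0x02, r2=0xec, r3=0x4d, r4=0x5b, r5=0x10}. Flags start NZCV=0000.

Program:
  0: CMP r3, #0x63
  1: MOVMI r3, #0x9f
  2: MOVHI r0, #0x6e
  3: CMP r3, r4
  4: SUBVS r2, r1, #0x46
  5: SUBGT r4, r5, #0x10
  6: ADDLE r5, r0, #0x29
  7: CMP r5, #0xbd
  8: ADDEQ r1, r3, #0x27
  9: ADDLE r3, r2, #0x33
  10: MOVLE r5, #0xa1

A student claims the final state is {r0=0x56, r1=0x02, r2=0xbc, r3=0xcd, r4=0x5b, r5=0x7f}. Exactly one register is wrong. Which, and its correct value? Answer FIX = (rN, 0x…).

FIX = (r3, 0x9f)

0: ✓ CMP  NZCV=1000
1: ✓ MOVMI  r3←0x9f
2: · MOVHI
3: ✓ CMP  NZCV=0011
4: ✓ SUBVS  r2←0xbc
5: · SUBGT
6: ✓ ADDLE  r5←0x7f
7: ✓ CMP  NZCV=1001
8: · ADDEQ
9: · ADDLE
10: · MOVLE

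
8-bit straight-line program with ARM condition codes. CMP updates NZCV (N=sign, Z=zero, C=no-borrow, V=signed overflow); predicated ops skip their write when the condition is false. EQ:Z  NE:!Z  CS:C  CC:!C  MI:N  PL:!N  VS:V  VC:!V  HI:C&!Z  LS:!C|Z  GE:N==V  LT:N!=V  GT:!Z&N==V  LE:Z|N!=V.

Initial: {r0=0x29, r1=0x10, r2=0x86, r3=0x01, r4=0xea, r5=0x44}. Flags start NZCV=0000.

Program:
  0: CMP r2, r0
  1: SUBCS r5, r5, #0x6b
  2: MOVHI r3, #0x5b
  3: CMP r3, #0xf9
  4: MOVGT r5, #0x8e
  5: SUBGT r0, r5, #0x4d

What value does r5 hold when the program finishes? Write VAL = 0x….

VAL = 0x8e

[0] flags=0011 → (cmp)
[1] flags=0011 CS?T → r5=0xd9
[2] flags=0011 HI?T → r3=0x5b
[3] flags=0000 → (cmp)
[4] flags=0000 GT?T → r5=0x8e
[5] flags=0000 GT?T → r0=0x41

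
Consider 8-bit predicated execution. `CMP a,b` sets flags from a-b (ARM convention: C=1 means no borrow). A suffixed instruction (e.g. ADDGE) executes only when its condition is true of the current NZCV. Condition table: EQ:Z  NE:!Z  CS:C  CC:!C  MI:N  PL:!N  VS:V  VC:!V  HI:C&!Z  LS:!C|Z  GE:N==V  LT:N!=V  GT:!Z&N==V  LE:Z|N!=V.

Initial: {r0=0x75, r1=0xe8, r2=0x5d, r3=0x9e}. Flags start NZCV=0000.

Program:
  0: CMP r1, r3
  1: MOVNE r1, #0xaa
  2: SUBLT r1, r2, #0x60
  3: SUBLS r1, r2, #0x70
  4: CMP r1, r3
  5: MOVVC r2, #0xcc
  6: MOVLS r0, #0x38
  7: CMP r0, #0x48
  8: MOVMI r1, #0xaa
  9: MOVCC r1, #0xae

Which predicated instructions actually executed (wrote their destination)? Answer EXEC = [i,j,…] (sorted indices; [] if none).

[0] flags=0010 → (cmp)
[1] flags=0010 NE?T → r1=0xaa
[2] flags=0010 LT?F → skip
[3] flags=0010 LS?F → skip
[4] flags=0010 → (cmp)
[5] flags=0010 VC?T → r2=0xcc
[6] flags=0010 LS?F → skip
[7] flags=0010 → (cmp)
[8] flags=0010 MI?F → skip
[9] flags=0010 CC?F → skip

EXEC = [1,5]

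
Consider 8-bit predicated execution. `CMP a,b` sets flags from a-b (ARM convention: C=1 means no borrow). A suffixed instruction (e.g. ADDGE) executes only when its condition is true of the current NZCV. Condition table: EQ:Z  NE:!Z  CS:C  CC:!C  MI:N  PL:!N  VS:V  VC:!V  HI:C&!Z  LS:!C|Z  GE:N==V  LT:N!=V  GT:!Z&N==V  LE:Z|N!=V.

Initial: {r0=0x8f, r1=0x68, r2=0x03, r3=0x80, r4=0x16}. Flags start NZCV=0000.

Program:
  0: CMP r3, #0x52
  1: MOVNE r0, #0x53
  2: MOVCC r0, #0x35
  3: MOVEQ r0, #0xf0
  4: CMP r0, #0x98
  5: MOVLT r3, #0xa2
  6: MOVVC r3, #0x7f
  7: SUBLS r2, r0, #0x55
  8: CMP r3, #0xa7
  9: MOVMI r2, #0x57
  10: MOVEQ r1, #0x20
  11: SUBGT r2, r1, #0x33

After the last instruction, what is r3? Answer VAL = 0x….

VAL = 0x80

0: ✓ CMP  NZCV=0011
1: ✓ MOVNE  r0←0x53
2: · MOVCC
3: · MOVEQ
4: ✓ CMP  NZCV=1001
5: · MOVLT
6: · MOVVC
7: ✓ SUBLS  r2←0xfe
8: ✓ CMP  NZCV=1000
9: ✓ MOVMI  r2←0x57
10: · MOVEQ
11: · SUBGT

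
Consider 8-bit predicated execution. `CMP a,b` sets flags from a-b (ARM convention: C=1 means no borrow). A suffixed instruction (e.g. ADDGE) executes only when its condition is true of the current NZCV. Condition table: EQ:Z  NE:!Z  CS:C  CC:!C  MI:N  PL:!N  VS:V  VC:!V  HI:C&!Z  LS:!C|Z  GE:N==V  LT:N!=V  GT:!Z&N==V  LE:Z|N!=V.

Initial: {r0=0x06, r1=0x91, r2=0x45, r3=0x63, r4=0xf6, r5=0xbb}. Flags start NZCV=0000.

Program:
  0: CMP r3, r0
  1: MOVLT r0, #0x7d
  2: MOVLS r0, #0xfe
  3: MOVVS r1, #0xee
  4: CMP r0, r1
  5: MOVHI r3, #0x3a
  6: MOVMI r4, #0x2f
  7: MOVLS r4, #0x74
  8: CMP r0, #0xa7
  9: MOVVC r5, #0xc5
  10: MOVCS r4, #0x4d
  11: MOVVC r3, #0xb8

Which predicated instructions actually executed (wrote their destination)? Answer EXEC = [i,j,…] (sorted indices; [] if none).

EXEC = [7,9,11]

[0] flags=0010 → (cmp)
[1] flags=0010 LT?F → skip
[2] flags=0010 LS?F → skip
[3] flags=0010 VS?F → skip
[4] flags=0000 → (cmp)
[5] flags=0000 HI?F → skip
[6] flags=0000 MI?F → skip
[7] flags=0000 LS?T → r4=0x74
[8] flags=0000 → (cmp)
[9] flags=0000 VC?T → r5=0xc5
[10] flags=0000 CS?F → skip
[11] flags=0000 VC?T → r3=0xb8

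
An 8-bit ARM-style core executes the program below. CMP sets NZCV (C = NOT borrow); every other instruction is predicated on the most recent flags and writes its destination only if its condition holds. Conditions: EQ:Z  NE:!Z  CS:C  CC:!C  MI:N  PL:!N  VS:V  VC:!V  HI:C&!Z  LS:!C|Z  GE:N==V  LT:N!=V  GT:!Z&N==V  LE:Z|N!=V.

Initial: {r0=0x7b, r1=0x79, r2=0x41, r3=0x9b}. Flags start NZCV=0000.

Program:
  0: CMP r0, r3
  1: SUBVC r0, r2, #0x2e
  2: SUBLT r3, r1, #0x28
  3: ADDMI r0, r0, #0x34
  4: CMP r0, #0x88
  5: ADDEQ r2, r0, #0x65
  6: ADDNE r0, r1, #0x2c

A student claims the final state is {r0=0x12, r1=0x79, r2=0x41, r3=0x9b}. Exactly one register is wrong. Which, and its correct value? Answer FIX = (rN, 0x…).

0: ✓ CMP  NZCV=1001
1: · SUBVC
2: · SUBLT
3: ✓ ADDMI  r0←0xaf
4: ✓ CMP  NZCV=0010
5: · ADDEQ
6: ✓ ADDNE  r0←0xa5

FIX = (r0, 0xa5)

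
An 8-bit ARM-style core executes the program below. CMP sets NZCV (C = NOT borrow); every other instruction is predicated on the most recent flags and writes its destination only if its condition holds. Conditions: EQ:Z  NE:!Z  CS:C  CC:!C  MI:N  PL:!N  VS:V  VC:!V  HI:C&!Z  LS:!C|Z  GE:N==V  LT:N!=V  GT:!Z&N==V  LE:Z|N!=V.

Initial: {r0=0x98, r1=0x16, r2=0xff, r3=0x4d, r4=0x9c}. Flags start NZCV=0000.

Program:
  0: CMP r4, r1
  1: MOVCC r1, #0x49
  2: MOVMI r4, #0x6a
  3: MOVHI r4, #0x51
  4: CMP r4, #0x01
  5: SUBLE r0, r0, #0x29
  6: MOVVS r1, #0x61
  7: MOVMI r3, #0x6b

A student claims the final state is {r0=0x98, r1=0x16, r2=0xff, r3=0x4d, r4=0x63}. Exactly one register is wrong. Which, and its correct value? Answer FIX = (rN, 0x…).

FIX = (r4, 0x51)

0: ✓ CMP  NZCV=1010
1: · MOVCC
2: ✓ MOVMI  r4←0x6a
3: ✓ MOVHI  r4←0x51
4: ✓ CMP  NZCV=0010
5: · SUBLE
6: · MOVVS
7: · MOVMI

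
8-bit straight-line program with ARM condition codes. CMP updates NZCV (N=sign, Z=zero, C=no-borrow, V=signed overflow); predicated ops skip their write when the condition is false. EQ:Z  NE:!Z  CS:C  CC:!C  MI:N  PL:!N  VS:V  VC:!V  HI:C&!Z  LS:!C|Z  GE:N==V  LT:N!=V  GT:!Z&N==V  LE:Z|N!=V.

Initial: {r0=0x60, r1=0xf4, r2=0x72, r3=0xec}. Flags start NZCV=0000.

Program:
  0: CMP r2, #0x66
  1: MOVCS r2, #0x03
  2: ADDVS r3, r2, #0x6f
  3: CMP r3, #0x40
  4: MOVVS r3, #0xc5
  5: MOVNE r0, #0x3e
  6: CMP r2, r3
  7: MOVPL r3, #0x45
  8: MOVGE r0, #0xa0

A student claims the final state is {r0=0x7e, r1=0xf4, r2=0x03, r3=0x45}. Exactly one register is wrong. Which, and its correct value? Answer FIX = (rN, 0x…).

0: ✓ CMP  NZCV=0010
1: ✓ MOVCS  r2←0x03
2: · ADDVS
3: ✓ CMP  NZCV=1010
4: · MOVVS
5: ✓ MOVNE  r0←0x3e
6: ✓ CMP  NZCV=0000
7: ✓ MOVPL  r3←0x45
8: ✓ MOVGE  r0←0xa0

FIX = (r0, 0xa0)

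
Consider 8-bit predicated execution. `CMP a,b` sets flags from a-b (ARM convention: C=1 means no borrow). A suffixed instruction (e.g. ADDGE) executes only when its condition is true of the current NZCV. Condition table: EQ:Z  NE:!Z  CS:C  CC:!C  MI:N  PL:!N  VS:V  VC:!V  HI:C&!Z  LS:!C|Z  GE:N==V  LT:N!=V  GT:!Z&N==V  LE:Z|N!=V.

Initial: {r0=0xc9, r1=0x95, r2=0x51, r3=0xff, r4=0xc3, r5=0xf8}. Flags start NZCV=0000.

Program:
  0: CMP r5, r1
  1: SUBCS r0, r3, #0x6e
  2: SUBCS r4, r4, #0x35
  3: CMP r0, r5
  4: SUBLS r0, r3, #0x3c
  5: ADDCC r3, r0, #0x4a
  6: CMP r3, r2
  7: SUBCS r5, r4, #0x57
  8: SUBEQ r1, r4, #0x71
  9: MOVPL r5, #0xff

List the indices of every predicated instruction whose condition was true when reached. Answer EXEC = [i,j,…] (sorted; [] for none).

EXEC = [1,2,4,5]

[0] flags=0010 → (cmp)
[1] flags=0010 CS?T → r0=0x91
[2] flags=0010 CS?T → r4=0x8e
[3] flags=1000 → (cmp)
[4] flags=1000 LS?T → r0=0xc3
[5] flags=1000 CC?T → r3=0x0d
[6] flags=1000 → (cmp)
[7] flags=1000 CS?F → skip
[8] flags=1000 EQ?F → skip
[9] flags=1000 PL?F → skip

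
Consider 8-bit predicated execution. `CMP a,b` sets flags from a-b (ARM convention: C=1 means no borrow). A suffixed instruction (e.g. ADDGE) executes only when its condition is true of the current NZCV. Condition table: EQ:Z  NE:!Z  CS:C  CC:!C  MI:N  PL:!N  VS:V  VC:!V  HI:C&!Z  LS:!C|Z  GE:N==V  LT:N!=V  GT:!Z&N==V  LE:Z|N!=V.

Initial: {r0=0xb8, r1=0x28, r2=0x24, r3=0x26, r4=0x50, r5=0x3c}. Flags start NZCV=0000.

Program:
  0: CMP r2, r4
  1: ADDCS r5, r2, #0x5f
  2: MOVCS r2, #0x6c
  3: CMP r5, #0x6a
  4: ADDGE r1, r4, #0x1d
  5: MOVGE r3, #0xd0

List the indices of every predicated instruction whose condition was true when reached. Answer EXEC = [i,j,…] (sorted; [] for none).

0: ✓ CMP  NZCV=1000
1: · ADDCS
2: · MOVCS
3: ✓ CMP  NZCV=1000
4: · ADDGE
5: · MOVGE

EXEC = []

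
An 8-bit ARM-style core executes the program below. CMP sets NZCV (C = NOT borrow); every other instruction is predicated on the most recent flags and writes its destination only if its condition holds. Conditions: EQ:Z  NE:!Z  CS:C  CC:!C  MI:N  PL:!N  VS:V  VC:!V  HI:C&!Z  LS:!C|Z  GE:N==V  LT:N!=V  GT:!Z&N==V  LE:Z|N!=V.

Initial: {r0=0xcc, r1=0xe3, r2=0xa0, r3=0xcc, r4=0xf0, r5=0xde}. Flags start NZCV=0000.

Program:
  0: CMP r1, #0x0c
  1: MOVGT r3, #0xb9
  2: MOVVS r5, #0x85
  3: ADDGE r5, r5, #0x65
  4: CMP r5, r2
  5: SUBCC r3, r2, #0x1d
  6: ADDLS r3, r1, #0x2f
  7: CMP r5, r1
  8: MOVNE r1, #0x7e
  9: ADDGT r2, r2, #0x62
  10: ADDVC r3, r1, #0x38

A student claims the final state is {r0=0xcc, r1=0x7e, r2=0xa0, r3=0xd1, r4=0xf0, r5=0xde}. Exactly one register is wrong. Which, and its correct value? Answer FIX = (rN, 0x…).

FIX = (r3, 0xb6)

0: ✓ CMP  NZCV=1010
1: · MOVGT
2: · MOVVS
3: · ADDGE
4: ✓ CMP  NZCV=0010
5: · SUBCC
6: · ADDLS
7: ✓ CMP  NZCV=1000
8: ✓ MOVNE  r1←0x7e
9: · ADDGT
10: ✓ ADDVC  r3←0xb6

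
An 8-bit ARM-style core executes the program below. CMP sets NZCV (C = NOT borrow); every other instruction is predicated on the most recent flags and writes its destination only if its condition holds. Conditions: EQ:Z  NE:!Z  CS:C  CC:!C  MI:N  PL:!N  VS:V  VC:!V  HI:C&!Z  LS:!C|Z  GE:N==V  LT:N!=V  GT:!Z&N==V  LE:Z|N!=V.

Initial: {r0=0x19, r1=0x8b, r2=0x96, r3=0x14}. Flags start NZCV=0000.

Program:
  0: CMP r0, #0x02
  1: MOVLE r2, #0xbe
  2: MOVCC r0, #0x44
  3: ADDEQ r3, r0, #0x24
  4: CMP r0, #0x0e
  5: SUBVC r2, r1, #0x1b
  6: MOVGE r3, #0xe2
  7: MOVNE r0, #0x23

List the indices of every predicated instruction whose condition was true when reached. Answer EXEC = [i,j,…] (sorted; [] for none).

EXEC = [5,6,7]

0: ✓ CMP  NZCV=0010
1: · MOVLE
2: · MOVCC
3: · ADDEQ
4: ✓ CMP  NZCV=0010
5: ✓ SUBVC  r2←0x70
6: ✓ MOVGE  r3←0xe2
7: ✓ MOVNE  r0←0x23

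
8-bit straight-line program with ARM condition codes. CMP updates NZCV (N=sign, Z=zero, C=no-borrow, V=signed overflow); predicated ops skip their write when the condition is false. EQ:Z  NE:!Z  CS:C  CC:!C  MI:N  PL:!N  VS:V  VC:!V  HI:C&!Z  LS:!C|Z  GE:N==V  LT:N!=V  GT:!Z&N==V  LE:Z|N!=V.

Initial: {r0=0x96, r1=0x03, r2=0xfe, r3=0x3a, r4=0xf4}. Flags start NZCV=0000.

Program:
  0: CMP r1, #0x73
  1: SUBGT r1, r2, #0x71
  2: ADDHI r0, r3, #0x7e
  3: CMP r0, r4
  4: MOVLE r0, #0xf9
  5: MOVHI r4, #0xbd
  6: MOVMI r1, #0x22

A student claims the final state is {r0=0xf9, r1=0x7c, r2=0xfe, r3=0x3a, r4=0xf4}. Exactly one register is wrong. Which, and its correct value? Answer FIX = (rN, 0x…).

0: ✓ CMP  NZCV=1000
1: · SUBGT
2: · ADDHI
3: ✓ CMP  NZCV=1000
4: ✓ MOVLE  r0←0xf9
5: · MOVHI
6: ✓ MOVMI  r1←0x22

FIX = (r1, 0x22)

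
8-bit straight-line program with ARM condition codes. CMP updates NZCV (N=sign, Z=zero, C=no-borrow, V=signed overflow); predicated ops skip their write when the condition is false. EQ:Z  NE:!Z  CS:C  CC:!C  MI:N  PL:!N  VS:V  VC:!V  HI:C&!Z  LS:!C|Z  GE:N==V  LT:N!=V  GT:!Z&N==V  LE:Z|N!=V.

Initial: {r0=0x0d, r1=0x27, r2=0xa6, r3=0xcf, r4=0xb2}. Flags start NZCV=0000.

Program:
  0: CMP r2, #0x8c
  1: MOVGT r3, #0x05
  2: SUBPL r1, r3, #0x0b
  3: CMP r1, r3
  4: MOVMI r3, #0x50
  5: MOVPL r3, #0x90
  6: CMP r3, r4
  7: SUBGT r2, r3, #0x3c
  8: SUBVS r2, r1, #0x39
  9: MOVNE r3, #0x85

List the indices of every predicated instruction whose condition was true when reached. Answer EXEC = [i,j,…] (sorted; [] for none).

0: ✓ CMP  NZCV=0010
1: ✓ MOVGT  r3←0x05
2: ✓ SUBPL  r1←0xfa
3: ✓ CMP  NZCV=1010
4: ✓ MOVMI  r3←0x50
5: · MOVPL
6: ✓ CMP  NZCV=1001
7: ✓ SUBGT  r2←0x14
8: ✓ SUBVS  r2←0xc1
9: ✓ MOVNE  r3←0x85

EXEC = [1,2,4,7,8,9]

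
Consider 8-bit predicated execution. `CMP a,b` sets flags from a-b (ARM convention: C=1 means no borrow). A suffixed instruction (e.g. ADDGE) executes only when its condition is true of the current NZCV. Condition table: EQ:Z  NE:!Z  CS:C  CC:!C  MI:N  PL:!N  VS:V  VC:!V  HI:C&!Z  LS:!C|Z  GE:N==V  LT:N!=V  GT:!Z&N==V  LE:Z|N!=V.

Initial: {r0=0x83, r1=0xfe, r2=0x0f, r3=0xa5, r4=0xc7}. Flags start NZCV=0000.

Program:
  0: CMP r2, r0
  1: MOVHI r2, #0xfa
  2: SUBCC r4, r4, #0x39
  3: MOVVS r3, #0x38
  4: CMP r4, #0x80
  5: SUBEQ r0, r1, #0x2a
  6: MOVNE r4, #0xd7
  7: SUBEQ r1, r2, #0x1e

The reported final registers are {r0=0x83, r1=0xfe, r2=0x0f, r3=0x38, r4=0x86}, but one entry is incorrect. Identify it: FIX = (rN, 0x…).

FIX = (r4, 0xd7)

0: ✓ CMP  NZCV=1001
1: · MOVHI
2: ✓ SUBCC  r4←0x8e
3: ✓ MOVVS  r3←0x38
4: ✓ CMP  NZCV=0010
5: · SUBEQ
6: ✓ MOVNE  r4←0xd7
7: · SUBEQ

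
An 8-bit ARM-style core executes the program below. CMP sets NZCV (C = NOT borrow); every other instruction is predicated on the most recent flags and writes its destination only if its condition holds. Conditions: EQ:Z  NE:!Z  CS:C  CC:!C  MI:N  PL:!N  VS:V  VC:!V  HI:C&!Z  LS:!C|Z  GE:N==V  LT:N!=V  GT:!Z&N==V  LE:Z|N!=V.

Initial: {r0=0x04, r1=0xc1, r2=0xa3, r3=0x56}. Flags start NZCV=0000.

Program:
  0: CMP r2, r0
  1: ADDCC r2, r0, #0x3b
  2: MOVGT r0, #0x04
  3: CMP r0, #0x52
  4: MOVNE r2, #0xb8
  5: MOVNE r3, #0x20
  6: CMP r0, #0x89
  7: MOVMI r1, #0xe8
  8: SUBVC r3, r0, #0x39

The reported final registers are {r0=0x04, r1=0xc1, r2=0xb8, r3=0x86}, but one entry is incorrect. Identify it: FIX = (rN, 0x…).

FIX = (r3, 0xcb)

[0] flags=1010 → (cmp)
[1] flags=1010 CC?F → skip
[2] flags=1010 GT?F → skip
[3] flags=1000 → (cmp)
[4] flags=1000 NE?T → r2=0xb8
[5] flags=1000 NE?T → r3=0x20
[6] flags=0000 → (cmp)
[7] flags=0000 MI?F → skip
[8] flags=0000 VC?T → r3=0xcb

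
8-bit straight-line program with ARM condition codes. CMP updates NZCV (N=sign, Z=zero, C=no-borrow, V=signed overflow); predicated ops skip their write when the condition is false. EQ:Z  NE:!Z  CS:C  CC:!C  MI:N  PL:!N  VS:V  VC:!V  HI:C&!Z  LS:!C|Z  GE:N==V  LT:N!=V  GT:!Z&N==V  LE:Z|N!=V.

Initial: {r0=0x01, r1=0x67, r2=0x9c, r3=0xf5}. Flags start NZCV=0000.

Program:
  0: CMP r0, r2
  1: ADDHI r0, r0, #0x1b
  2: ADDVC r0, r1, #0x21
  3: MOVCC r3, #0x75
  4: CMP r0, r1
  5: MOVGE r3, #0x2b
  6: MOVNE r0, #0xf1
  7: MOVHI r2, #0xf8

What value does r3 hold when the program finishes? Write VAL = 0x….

0: ✓ CMP  NZCV=0000
1: · ADDHI
2: ✓ ADDVC  r0←0x88
3: ✓ MOVCC  r3←0x75
4: ✓ CMP  NZCV=0011
5: · MOVGE
6: ✓ MOVNE  r0←0xf1
7: ✓ MOVHI  r2←0xf8

VAL = 0x75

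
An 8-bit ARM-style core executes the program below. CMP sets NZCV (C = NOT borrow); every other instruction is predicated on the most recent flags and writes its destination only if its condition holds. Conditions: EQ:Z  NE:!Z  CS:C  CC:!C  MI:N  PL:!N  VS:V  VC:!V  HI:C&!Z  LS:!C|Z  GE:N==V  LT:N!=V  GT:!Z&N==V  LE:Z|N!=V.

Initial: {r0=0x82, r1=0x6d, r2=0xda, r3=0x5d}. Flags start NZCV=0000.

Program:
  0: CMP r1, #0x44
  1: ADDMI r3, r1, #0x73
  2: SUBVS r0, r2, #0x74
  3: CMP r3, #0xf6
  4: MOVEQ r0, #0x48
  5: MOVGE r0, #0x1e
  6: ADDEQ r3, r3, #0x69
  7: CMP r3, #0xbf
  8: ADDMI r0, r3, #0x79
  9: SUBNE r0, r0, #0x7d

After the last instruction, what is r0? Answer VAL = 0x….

0: ✓ CMP  NZCV=0010
1: · ADDMI
2: · SUBVS
3: ✓ CMP  NZCV=0000
4: · MOVEQ
5: ✓ MOVGE  r0←0x1e
6: · ADDEQ
7: ✓ CMP  NZCV=1001
8: ✓ ADDMI  r0←0xd6
9: ✓ SUBNE  r0←0x59

VAL = 0x59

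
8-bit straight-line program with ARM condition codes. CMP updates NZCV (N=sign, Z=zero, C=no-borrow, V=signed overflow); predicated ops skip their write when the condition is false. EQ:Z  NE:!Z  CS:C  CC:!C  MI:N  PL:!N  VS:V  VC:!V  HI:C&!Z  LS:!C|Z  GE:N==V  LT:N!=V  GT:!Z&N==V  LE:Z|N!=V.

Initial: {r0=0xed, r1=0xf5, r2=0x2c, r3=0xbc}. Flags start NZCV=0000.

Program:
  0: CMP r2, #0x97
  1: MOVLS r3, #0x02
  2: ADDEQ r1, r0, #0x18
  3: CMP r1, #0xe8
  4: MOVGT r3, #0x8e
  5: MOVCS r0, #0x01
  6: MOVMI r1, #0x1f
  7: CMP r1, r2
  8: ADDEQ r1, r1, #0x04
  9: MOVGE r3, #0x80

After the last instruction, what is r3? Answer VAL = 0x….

0: ✓ CMP  NZCV=1001
1: ✓ MOVLS  r3←0x02
2: · ADDEQ
3: ✓ CMP  NZCV=0010
4: ✓ MOVGT  r3←0x8e
5: ✓ MOVCS  r0←0x01
6: · MOVMI
7: ✓ CMP  NZCV=1010
8: · ADDEQ
9: · MOVGE

VAL = 0x8e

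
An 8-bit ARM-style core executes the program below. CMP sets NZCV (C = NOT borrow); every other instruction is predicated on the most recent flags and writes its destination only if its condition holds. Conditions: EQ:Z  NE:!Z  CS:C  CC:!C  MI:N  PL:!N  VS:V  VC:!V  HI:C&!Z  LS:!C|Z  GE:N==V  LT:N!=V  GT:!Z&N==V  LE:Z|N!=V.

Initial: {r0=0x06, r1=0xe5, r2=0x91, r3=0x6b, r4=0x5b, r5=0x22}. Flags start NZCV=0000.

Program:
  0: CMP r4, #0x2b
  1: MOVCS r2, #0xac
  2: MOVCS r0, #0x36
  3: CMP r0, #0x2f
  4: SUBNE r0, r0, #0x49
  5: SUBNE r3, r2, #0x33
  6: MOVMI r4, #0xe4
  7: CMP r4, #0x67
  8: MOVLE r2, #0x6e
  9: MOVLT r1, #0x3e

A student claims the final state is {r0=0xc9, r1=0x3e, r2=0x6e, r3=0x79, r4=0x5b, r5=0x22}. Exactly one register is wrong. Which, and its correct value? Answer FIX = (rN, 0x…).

FIX = (r0, 0xed)

[0] flags=0010 → (cmp)
[1] flags=0010 CS?T → r2=0xac
[2] flags=0010 CS?T → r0=0x36
[3] flags=0010 → (cmp)
[4] flags=0010 NE?T → r0=0xed
[5] flags=0010 NE?T → r3=0x79
[6] flags=0010 MI?F → skip
[7] flags=1000 → (cmp)
[8] flags=1000 LE?T → r2=0x6e
[9] flags=1000 LT?T → r1=0x3e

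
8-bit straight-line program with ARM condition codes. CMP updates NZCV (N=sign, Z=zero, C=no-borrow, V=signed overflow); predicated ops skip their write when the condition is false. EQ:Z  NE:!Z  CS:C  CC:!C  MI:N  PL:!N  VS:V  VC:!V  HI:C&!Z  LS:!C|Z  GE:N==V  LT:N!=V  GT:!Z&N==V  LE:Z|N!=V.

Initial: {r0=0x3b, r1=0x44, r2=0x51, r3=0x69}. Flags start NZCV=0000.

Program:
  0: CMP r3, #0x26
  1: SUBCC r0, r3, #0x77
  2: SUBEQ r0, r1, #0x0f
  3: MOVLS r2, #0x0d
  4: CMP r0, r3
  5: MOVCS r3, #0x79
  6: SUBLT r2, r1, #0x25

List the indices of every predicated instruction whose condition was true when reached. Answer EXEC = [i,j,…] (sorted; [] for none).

EXEC = [6]

[0] flags=0010 → (cmp)
[1] flags=0010 CC?F → skip
[2] flags=0010 EQ?F → skip
[3] flags=0010 LS?F → skip
[4] flags=1000 → (cmp)
[5] flags=1000 CS?F → skip
[6] flags=1000 LT?T → r2=0x1f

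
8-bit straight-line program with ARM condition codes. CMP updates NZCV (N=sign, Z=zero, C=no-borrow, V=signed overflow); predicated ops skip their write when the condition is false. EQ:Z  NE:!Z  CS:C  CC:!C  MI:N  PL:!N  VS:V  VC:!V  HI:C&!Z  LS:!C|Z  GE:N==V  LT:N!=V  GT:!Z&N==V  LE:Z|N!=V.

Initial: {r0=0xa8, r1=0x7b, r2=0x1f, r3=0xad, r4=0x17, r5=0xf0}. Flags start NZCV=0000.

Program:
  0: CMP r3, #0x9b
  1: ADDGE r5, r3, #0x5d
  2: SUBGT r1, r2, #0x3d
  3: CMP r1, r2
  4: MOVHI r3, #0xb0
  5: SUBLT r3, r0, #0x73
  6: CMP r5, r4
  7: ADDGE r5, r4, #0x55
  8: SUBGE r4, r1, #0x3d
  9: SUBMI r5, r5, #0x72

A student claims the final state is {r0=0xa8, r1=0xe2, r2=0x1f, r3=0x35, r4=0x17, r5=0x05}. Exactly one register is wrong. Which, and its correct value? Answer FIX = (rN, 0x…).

FIX = (r5, 0x98)

[0] flags=0010 → (cmp)
[1] flags=0010 GE?T → r5=0x0a
[2] flags=0010 GT?T → r1=0xe2
[3] flags=1010 → (cmp)
[4] flags=1010 HI?T → r3=0xb0
[5] flags=1010 LT?T → r3=0x35
[6] flags=1000 → (cmp)
[7] flags=1000 GE?F → skip
[8] flags=1000 GE?F → skip
[9] flags=1000 MI?T → r5=0x98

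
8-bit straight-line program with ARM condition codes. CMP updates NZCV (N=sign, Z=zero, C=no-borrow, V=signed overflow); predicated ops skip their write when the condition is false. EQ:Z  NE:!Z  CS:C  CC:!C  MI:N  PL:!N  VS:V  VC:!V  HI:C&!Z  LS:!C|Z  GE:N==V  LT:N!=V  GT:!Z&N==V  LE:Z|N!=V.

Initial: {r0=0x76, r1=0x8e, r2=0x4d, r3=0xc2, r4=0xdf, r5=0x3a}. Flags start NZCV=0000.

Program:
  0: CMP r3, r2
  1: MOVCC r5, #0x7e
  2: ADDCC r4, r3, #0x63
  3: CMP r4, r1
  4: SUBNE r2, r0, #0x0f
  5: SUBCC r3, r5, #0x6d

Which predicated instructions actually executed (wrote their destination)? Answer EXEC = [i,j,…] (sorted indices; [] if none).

0: ✓ CMP  NZCV=0011
1: · MOVCC
2: · ADDCC
3: ✓ CMP  NZCV=0010
4: ✓ SUBNE  r2←0x67
5: · SUBCC

EXEC = [4]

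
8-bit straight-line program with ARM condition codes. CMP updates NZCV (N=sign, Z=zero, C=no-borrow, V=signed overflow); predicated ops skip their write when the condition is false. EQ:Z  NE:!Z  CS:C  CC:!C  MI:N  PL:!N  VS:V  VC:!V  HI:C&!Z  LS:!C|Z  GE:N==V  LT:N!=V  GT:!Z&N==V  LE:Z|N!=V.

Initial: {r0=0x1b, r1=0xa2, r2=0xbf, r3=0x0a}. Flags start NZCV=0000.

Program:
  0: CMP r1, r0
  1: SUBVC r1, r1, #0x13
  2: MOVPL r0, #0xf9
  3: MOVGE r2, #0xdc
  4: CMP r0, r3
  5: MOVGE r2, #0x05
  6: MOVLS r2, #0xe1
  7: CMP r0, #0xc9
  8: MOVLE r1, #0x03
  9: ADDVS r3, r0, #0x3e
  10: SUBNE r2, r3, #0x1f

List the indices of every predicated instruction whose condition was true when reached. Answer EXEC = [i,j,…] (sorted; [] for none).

EXEC = [1,5,10]

0: ✓ CMP  NZCV=1010
1: ✓ SUBVC  r1←0x8f
2: · MOVPL
3: · MOVGE
4: ✓ CMP  NZCV=0010
5: ✓ MOVGE  r2←0x05
6: · MOVLS
7: ✓ CMP  NZCV=0000
8: · MOVLE
9: · ADDVS
10: ✓ SUBNE  r2←0xeb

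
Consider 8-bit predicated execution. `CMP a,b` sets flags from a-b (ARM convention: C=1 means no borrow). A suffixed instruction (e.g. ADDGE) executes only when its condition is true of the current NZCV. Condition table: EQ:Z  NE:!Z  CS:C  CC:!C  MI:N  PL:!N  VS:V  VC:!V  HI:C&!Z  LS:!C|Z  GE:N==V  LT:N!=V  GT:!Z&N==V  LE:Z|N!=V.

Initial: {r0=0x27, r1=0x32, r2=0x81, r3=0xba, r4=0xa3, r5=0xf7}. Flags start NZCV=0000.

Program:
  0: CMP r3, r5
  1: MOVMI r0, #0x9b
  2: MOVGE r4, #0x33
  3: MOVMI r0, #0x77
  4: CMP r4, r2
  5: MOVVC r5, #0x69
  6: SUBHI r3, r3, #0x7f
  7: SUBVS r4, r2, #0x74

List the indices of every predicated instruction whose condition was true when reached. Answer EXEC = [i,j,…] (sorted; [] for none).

0: ✓ CMP  NZCV=1000
1: ✓ MOVMI  r0←0x9b
2: · MOVGE
3: ✓ MOVMI  r0←0x77
4: ✓ CMP  NZCV=0010
5: ✓ MOVVC  r5←0x69
6: ✓ SUBHI  r3←0x3b
7: · SUBVS

EXEC = [1,3,5,6]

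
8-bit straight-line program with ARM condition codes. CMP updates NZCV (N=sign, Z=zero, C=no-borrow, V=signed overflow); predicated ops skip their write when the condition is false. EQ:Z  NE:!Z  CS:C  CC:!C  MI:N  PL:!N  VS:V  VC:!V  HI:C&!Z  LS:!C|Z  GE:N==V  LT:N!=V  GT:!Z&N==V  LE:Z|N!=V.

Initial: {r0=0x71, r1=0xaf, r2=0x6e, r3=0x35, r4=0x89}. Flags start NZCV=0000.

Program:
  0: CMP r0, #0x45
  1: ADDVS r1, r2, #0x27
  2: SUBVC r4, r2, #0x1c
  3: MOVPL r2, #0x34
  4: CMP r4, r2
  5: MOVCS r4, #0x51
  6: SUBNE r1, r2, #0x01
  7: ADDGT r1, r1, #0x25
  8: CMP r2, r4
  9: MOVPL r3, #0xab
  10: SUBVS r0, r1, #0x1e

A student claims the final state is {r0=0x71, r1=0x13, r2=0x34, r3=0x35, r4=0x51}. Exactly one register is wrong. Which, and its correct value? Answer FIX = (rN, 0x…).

0: ✓ CMP  NZCV=0010
1: · ADDVS
2: ✓ SUBVC  r4←0x52
3: ✓ MOVPL  r2←0x34
4: ✓ CMP  NZCV=0010
5: ✓ MOVCS  r4←0x51
6: ✓ SUBNE  r1←0x33
7: ✓ ADDGT  r1←0x58
8: ✓ CMP  NZCV=1000
9: · MOVPL
10: · SUBVS

FIX = (r1, 0x58)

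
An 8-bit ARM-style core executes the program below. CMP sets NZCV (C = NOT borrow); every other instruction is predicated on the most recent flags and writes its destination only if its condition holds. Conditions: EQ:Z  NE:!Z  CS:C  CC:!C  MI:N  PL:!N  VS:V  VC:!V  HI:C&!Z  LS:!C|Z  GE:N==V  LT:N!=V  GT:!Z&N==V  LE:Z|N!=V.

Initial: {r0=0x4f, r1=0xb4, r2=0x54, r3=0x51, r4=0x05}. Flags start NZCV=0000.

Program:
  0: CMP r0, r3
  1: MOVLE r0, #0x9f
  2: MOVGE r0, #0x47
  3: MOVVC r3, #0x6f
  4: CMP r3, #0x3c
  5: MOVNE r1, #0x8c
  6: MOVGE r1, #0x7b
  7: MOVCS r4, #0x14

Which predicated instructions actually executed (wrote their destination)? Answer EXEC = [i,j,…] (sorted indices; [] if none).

EXEC = [1,3,5,6,7]

[0] flags=1000 → (cmp)
[1] flags=1000 LE?T → r0=0x9f
[2] flags=1000 GE?F → skip
[3] flags=1000 VC?T → r3=0x6f
[4] flags=0010 → (cmp)
[5] flags=0010 NE?T → r1=0x8c
[6] flags=0010 GE?T → r1=0x7b
[7] flags=0010 CS?T → r4=0x14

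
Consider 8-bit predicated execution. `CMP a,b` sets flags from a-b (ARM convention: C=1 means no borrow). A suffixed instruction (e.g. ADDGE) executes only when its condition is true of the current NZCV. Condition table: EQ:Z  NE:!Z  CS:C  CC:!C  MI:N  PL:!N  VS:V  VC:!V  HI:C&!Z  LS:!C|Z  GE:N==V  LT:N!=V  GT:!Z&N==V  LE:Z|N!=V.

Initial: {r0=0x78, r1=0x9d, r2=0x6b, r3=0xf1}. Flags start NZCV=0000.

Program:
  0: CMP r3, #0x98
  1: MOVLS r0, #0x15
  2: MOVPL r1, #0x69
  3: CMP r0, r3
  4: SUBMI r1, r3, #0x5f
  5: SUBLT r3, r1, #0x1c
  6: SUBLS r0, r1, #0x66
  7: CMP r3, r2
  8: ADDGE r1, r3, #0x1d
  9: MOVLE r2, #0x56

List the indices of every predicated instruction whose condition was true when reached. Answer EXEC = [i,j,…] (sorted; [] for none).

[0] flags=0010 → (cmp)
[1] flags=0010 LS?F → skip
[2] flags=0010 PL?T → r1=0x69
[3] flags=1001 → (cmp)
[4] flags=1001 MI?T → r1=0x92
[5] flags=1001 LT?F → skip
[6] flags=1001 LS?T → r0=0x2c
[7] flags=1010 → (cmp)
[8] flags=1010 GE?F → skip
[9] flags=1010 LE?T → r2=0x56

EXEC = [2,4,6,9]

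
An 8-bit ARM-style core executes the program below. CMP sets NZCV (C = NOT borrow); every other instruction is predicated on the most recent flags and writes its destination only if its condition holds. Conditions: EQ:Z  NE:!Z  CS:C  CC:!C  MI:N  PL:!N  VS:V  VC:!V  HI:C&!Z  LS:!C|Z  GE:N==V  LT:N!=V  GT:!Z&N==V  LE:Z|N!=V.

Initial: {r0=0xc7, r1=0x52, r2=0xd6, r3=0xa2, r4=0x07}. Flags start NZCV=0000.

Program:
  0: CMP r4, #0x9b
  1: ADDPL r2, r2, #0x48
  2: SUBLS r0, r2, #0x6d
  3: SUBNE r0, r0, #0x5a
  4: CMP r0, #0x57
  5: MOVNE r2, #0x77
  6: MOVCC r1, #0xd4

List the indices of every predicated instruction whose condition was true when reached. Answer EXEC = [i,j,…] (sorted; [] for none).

EXEC = [1,2,3]

[0] flags=0000 → (cmp)
[1] flags=0000 PL?T → r2=0x1e
[2] flags=0000 LS?T → r0=0xb1
[3] flags=0000 NE?T → r0=0x57
[4] flags=0110 → (cmp)
[5] flags=0110 NE?F → skip
[6] flags=0110 CC?F → skip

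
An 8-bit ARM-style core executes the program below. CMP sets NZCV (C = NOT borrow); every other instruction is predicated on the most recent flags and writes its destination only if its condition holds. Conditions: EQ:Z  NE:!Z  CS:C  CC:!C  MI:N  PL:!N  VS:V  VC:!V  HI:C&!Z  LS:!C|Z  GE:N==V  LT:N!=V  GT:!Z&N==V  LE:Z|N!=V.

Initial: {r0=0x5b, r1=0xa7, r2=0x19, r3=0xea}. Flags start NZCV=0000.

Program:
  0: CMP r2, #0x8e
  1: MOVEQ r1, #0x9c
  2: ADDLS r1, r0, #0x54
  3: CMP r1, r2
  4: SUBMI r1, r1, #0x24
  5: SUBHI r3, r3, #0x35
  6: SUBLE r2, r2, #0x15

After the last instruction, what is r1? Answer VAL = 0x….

VAL = 0x8b

0: ✓ CMP  NZCV=1001
1: · MOVEQ
2: ✓ ADDLS  r1←0xaf
3: ✓ CMP  NZCV=1010
4: ✓ SUBMI  r1←0x8b
5: ✓ SUBHI  r3←0xb5
6: ✓ SUBLE  r2←0x04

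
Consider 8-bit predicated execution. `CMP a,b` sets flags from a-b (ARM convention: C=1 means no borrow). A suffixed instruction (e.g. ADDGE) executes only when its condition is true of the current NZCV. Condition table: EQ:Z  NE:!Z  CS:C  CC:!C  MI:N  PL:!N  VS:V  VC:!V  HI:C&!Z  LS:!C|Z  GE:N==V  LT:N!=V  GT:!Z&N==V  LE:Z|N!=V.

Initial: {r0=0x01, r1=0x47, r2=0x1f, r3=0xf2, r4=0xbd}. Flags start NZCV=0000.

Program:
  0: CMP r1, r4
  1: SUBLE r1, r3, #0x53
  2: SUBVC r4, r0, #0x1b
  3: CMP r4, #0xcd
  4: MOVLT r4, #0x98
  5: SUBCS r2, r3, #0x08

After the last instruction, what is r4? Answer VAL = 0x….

0: ✓ CMP  NZCV=1001
1: · SUBLE
2: · SUBVC
3: ✓ CMP  NZCV=1000
4: ✓ MOVLT  r4←0x98
5: · SUBCS

VAL = 0x98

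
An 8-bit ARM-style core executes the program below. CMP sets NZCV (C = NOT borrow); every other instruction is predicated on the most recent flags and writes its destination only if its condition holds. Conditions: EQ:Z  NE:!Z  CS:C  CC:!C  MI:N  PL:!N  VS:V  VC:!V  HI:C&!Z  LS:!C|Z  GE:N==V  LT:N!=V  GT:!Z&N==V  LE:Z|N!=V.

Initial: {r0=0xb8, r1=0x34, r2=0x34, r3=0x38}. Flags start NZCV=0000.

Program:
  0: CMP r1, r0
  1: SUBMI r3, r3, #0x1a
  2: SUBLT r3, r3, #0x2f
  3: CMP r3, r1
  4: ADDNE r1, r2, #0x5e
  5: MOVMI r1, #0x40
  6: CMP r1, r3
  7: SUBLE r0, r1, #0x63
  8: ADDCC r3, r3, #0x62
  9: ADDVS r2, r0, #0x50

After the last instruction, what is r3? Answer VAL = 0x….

VAL = 0x38

[0] flags=0000 → (cmp)
[1] flags=0000 MI?F → skip
[2] flags=0000 LT?F → skip
[3] flags=0010 → (cmp)
[4] flags=0010 NE?T → r1=0x92
[5] flags=0010 MI?F → skip
[6] flags=0011 → (cmp)
[7] flags=0011 LE?T → r0=0x2f
[8] flags=0011 CC?F → skip
[9] flags=0011 VS?T → r2=0x7f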